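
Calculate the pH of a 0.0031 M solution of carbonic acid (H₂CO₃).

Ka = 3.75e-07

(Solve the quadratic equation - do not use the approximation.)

x² + Ka×x - Ka×C = 0. Using quadratic formula: [H⁺] = 3.3908e-05

pH = 4.47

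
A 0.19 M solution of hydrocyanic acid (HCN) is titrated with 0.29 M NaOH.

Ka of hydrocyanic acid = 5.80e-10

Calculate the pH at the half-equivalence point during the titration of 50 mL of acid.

At half-equivalence [HA] = [A⁻], so Henderson-Hasselbalch gives pH = pKa = -log(5.80e-10) = 9.24.

pH = pKa = 9.24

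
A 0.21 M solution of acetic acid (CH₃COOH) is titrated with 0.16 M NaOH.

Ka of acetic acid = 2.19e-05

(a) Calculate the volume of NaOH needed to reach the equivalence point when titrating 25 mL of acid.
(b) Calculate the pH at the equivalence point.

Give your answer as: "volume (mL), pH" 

moles acid = 0.21 × 25/1000 = 0.00525 mol; V_base = moles/0.16 × 1000 = 32.8 mL. At equivalence only the conjugate base is present: [A⁻] = 0.00525/0.058 = 9.0811e-02 M. Kb = Kw/Ka = 4.57e-10; [OH⁻] = √(Kb × [A⁻]) = 6.4394e-06; pOH = 5.19; pH = 14 - pOH = 8.81.

V = 32.8 mL, pH = 8.81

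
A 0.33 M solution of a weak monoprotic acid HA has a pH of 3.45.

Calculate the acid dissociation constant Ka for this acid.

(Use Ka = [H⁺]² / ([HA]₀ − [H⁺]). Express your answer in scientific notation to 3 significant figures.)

[H⁺] = 10^(−pH) = 10^(−3.45) = 3.548e-04 M. For HA ⇌ H⁺ + A⁻, Ka = [H⁺][A⁻]/[HA] = [H⁺]² / ([HA]₀ − [H⁺]) = (3.548e-04)² / (0.33 − 3.548e-04) = 3.82e-07.

K_a = 3.82e-07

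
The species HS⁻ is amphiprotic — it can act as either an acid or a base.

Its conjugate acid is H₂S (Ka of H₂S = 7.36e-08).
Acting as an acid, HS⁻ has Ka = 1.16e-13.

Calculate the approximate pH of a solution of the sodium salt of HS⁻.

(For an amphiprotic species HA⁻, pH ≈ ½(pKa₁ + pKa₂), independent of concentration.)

pKa₁ = -log(7.36e-08) = 7.13; pKa₂ = -log(1.16e-13) = 12.94. For an amphiprotic species, pH ≈ ½(pKa₁ + pKa₂) = ½(7.13 + 12.94) = 10.03.

pH = 10.03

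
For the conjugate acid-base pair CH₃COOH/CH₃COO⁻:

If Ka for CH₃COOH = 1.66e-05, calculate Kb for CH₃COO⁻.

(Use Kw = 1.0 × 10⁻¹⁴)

For a conjugate pair Ka × Kb = Kw, so Kb = Kw/Ka = 1.0 × 10⁻¹⁴ / 1.66e-05 = 6.02e-10.

K_b = 6.02e-10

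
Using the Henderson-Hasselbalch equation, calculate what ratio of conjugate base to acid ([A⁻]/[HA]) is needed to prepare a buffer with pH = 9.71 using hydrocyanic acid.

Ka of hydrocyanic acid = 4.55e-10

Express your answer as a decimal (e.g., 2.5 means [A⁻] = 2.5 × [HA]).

pKa = -log(4.55e-10) = 9.3420. pH = pKa + log([A⁻]/[HA]), so log([A⁻]/[HA]) = pH − pKa = 9.71 − 9.3420 = 0.3680. [A⁻]/[HA] = 10^(0.3680) = 2.33

[A⁻]/[HA] = 2.33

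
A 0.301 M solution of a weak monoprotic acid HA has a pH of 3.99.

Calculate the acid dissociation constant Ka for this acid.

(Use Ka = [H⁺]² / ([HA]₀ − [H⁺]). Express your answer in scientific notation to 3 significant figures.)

[H⁺] = 10^(−pH) = 10^(−3.99) = 1.023e-04 M. For HA ⇌ H⁺ + A⁻, Ka = [H⁺][A⁻]/[HA] = [H⁺]² / ([HA]₀ − [H⁺]) = (1.023e-04)² / (0.301 − 1.023e-04) = 3.48e-08.

K_a = 3.48e-08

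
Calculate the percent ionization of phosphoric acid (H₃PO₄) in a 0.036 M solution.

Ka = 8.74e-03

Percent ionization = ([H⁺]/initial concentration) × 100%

Using Ka equilibrium: x² + Ka×x - Ka×C = 0. Solving: [H⁺] = 1.3898e-02. Percent = (1.3898e-02/0.036) × 100

Percent ionization = 38.6%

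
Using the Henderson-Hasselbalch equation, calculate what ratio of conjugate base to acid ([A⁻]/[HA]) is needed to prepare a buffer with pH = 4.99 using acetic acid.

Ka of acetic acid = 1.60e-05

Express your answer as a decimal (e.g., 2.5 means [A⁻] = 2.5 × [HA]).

pKa = -log(1.60e-05) = 4.7959. pH = pKa + log([A⁻]/[HA]), so log([A⁻]/[HA]) = pH − pKa = 4.99 − 4.7959 = 0.1941. [A⁻]/[HA] = 10^(0.1941) = 1.56

[A⁻]/[HA] = 1.56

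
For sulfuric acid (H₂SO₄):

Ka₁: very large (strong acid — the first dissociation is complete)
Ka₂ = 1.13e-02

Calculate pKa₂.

pKa₂ = -log(Ka₂) = -log(1.13e-02) = 1.95.

pK_{a2} = 1.95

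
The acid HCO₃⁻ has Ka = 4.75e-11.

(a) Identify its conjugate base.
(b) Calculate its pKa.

(a) The conjugate base is formed by removing one H⁺ from HCO₃⁻, giving CO₃²⁻. (b) pKa = -log(Ka) = -log(4.75e-11) = 10.32.

Conjugate base: CO₃²⁻; pK_a = 10.32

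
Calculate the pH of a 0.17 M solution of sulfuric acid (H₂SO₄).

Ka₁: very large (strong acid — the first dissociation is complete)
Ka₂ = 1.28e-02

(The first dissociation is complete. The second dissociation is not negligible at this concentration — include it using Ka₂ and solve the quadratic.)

First dissociation is complete: [H⁺]₀ = [HSO₄⁻]₀ = C = 0.17 M. Second dissociation HSO₄⁻ ⇌ H⁺ + SO₄²⁻: let x = [SO₄²⁻]. Ka₂ = (C + x)·x / (C − x) = 1.28e-02 → x² + (C + Ka₂)·x − Ka₂·C = 0 → x² + 0.18280·x − 2.176e-03 = 0. x = (−0.18280 + √(0.18280² + 4 × 2.176e-03)) / 2 = 1.1216e-02 M. [H⁺] = C + x = 0.17 + 1.1216e-02 = 1.8122e-01 M. pH = -log(1.8122e-01) = 0.74.

pH = 0.74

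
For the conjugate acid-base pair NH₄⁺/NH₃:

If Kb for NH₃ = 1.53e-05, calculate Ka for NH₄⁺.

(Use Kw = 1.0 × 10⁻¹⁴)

For a conjugate pair Ka × Kb = Kw, so Ka = Kw/Kb = 1.0 × 10⁻¹⁴ / 1.53e-05 = 6.54e-10.

K_a = 6.54e-10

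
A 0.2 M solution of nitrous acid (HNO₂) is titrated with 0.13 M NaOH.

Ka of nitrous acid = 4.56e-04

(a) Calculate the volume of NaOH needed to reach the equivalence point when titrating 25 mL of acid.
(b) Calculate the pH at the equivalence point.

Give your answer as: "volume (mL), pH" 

moles acid = 0.2 × 25/1000 = 0.005 mol; V_base = moles/0.13 × 1000 = 38.5 mL. At equivalence only the conjugate base is present: [A⁻] = 0.005/0.063 = 7.8788e-02 M. Kb = Kw/Ka = 2.19e-11; [OH⁻] = √(Kb × [A⁻]) = 1.3145e-06; pOH = 5.88; pH = 14 - pOH = 8.12.

V = 38.5 mL, pH = 8.12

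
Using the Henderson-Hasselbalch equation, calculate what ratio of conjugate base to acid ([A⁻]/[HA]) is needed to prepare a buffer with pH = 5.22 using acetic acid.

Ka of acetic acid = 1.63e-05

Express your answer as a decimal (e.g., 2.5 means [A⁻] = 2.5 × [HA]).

pKa = -log(1.63e-05) = 4.7878. pH = pKa + log([A⁻]/[HA]), so log([A⁻]/[HA]) = pH − pKa = 5.22 − 4.7878 = 0.4322. [A⁻]/[HA] = 10^(0.4322) = 2.71

[A⁻]/[HA] = 2.71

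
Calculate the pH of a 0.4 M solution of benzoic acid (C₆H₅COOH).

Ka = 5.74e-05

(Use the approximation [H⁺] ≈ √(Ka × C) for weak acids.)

[H⁺] = √(Ka × C) = √(5.74e-05 × 0.4) = 4.7917e-03. pH = -log(4.7917e-03)

pH = 2.32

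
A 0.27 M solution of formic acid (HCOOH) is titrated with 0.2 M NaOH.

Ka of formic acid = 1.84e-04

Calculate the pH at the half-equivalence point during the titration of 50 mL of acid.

At half-equivalence [HA] = [A⁻], so Henderson-Hasselbalch gives pH = pKa = -log(1.84e-04) = 3.74.

pH = pKa = 3.74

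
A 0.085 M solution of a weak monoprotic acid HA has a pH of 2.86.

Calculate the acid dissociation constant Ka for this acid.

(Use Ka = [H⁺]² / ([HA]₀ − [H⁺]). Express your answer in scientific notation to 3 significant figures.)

[H⁺] = 10^(−pH) = 10^(−2.86) = 1.380e-03 M. For HA ⇌ H⁺ + A⁻, Ka = [H⁺][A⁻]/[HA] = [H⁺]² / ([HA]₀ − [H⁺]) = (1.380e-03)² / (0.085 − 1.380e-03) = 2.28e-05.

K_a = 2.28e-05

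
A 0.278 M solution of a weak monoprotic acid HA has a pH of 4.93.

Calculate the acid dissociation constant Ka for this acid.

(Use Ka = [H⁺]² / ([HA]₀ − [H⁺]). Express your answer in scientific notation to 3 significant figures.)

[H⁺] = 10^(−pH) = 10^(−4.93) = 1.175e-05 M. For HA ⇌ H⁺ + A⁻, Ka = [H⁺][A⁻]/[HA] = [H⁺]² / ([HA]₀ − [H⁺]) = (1.175e-05)² / (0.278 − 1.175e-05) = 4.97e-10.

K_a = 4.97e-10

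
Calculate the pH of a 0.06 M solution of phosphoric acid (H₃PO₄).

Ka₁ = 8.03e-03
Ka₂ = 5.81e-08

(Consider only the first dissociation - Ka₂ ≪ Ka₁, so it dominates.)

First dissociation dominates. From Ka₁ = [H⁺][HA⁻]/[H₂A], x² + Ka₁·x − Ka₁·C = 0 with C = 0.06 M and Ka₁ = 8.03e-03. Solving: [H⁺] = (−Ka₁ + √(Ka₁² + 4·Ka₁·C)) / 2 = 1.8299e-02 M. pH = -log(1.8299e-02) = 1.74.

pH = 1.74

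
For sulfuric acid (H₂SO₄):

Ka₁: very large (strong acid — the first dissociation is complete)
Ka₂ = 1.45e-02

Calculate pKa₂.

pKa₂ = -log(Ka₂) = -log(1.45e-02) = 1.84.

pK_{a2} = 1.84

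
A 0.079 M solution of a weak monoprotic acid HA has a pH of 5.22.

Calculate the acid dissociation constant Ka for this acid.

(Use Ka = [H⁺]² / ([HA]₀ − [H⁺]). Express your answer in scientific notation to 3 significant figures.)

[H⁺] = 10^(−pH) = 10^(−5.22) = 6.026e-06 M. For HA ⇌ H⁺ + A⁻, Ka = [H⁺][A⁻]/[HA] = [H⁺]² / ([HA]₀ − [H⁺]) = (6.026e-06)² / (0.079 − 6.026e-06) = 4.60e-10.

K_a = 4.60e-10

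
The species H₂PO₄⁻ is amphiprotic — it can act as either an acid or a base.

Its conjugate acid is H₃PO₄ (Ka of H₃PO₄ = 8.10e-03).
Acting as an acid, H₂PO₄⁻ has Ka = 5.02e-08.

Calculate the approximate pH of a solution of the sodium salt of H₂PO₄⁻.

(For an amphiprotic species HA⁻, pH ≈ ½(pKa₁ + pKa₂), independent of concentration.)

pKa₁ = -log(8.10e-03) = 2.09; pKa₂ = -log(5.02e-08) = 7.30. For an amphiprotic species, pH ≈ ½(pKa₁ + pKa₂) = ½(2.09 + 7.30) = 4.70.

pH = 4.70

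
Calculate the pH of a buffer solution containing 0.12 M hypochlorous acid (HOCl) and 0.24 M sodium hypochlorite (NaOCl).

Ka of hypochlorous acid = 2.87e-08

pKa = -log(2.87e-08) = 7.54. pH = pKa + log([A⁻]/[HA]) = 7.54 + log(0.24/0.12)

pH = 7.84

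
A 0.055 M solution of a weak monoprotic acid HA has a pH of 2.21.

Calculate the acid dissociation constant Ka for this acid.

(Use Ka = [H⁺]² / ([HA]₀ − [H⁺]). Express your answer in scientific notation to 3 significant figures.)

[H⁺] = 10^(−pH) = 10^(−2.21) = 6.166e-03 M. For HA ⇌ H⁺ + A⁻, Ka = [H⁺][A⁻]/[HA] = [H⁺]² / ([HA]₀ − [H⁺]) = (6.166e-03)² / (0.055 − 6.166e-03) = 7.79e-04.

K_a = 7.79e-04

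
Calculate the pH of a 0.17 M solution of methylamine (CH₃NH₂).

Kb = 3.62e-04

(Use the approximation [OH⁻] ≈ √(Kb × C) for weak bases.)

[OH⁻] = √(Kb × C) = √(3.62e-04 × 0.17) = 7.8447e-03. pOH = 2.11, pH = 14 - pOH

pH = 11.89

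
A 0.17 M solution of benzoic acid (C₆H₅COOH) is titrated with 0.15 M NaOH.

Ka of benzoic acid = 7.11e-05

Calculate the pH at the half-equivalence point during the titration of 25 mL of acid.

At half-equivalence [HA] = [A⁻], so Henderson-Hasselbalch gives pH = pKa = -log(7.11e-05) = 4.15.

pH = pKa = 4.15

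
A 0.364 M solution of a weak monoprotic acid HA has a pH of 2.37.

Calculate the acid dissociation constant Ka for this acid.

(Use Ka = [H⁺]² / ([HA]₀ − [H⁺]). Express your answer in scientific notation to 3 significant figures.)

[H⁺] = 10^(−pH) = 10^(−2.37) = 4.266e-03 M. For HA ⇌ H⁺ + A⁻, Ka = [H⁺][A⁻]/[HA] = [H⁺]² / ([HA]₀ − [H⁺]) = (4.266e-03)² / (0.364 − 4.266e-03) = 5.06e-05.

K_a = 5.06e-05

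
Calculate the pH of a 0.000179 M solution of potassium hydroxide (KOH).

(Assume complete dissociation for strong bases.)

[OH⁻] = 0.000179 M for strong base. pOH = -log[OH⁻] = 3.75, pH = 14 - pOH

pH = 10.25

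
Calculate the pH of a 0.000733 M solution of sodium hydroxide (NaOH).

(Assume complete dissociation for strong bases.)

[OH⁻] = 0.000733 M for strong base. pOH = -log[OH⁻] = 3.13, pH = 14 - pOH

pH = 10.87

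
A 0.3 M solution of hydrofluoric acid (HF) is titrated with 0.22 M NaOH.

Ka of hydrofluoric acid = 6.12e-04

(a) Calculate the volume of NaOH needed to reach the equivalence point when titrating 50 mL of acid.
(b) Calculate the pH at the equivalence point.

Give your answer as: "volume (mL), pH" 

moles acid = 0.3 × 50/1000 = 0.015 mol; V_base = moles/0.22 × 1000 = 68.2 mL. At equivalence only the conjugate base is present: [A⁻] = 0.015/0.118 = 1.2692e-01 M. Kb = Kw/Ka = 1.63e-11; [OH⁻] = √(Kb × [A⁻]) = 1.4401e-06; pOH = 5.84; pH = 14 - pOH = 8.16.

V = 68.2 mL, pH = 8.16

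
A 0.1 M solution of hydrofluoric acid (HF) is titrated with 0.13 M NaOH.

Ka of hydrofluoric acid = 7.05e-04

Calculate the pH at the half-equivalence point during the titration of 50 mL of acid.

At half-equivalence [HA] = [A⁻], so Henderson-Hasselbalch gives pH = pKa = -log(7.05e-04) = 3.15.

pH = pKa = 3.15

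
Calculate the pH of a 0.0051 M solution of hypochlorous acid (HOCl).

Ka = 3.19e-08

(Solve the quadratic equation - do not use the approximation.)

x² + Ka×x - Ka×C = 0. Using quadratic formula: [H⁺] = 1.2739e-05

pH = 4.89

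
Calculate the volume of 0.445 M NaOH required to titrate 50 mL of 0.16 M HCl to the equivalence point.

At equivalence: moles acid = moles base. moles HCl = 0.16 × 50/1000 = 0.008 mol. V_base = moles / 0.445 × 1000 = 18.0 mL.

V_{base} = 18.0 mL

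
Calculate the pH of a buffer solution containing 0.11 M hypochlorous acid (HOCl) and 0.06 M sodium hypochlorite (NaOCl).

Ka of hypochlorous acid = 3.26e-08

pKa = -log(3.26e-08) = 7.49. pH = pKa + log([A⁻]/[HA]) = 7.49 + log(0.06/0.11)

pH = 7.22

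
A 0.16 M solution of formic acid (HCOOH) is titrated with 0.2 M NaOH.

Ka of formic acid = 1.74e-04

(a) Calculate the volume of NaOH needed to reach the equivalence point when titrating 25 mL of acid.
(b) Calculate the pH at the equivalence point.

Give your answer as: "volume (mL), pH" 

moles acid = 0.16 × 25/1000 = 0.004 mol; V_base = moles/0.2 × 1000 = 20.0 mL. At equivalence only the conjugate base is present: [A⁻] = 0.004/0.045 = 8.8889e-02 M. Kb = Kw/Ka = 5.75e-11; [OH⁻] = √(Kb × [A⁻]) = 2.2602e-06; pOH = 5.65; pH = 14 - pOH = 8.35.

V = 20.0 mL, pH = 8.35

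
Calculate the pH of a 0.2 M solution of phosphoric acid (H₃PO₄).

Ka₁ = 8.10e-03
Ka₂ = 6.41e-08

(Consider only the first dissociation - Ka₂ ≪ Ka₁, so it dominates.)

First dissociation dominates. From Ka₁ = [H⁺][HA⁻]/[H₂A], x² + Ka₁·x − Ka₁·C = 0 with C = 0.2 M and Ka₁ = 8.10e-03. Solving: [H⁺] = (−Ka₁ + √(Ka₁² + 4·Ka₁·C)) / 2 = 3.6402e-02 M. pH = -log(3.6402e-02) = 1.44.

pH = 1.44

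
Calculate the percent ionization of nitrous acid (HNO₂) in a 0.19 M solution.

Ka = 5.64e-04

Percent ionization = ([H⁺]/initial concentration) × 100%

Using Ka equilibrium: x² + Ka×x - Ka×C = 0. Solving: [H⁺] = 1.0074e-02. Percent = (1.0074e-02/0.19) × 100

Percent ionization = 5.3%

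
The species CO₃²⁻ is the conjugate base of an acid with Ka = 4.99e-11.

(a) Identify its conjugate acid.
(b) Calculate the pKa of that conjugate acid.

(a) The conjugate acid is formed by adding one H⁺ to CO₃²⁻, giving HCO₃⁻. (b) pKa = -log(Ka) = -log(4.99e-11) = 10.30.

Conjugate acid: HCO₃⁻; pK_a = 10.30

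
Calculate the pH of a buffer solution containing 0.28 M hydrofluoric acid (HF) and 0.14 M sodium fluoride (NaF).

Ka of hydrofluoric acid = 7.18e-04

pKa = -log(7.18e-04) = 3.14. pH = pKa + log([A⁻]/[HA]) = 3.14 + log(0.14/0.28)

pH = 2.84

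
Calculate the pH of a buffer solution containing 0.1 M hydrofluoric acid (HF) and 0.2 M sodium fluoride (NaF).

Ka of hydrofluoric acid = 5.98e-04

pKa = -log(5.98e-04) = 3.22. pH = pKa + log([A⁻]/[HA]) = 3.22 + log(0.2/0.1)

pH = 3.52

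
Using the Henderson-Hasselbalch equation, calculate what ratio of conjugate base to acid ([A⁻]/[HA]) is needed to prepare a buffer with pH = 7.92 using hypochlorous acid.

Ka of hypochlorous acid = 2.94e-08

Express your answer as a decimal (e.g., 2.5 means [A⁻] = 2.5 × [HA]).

pKa = -log(2.94e-08) = 7.5317. pH = pKa + log([A⁻]/[HA]), so log([A⁻]/[HA]) = pH − pKa = 7.92 − 7.5317 = 0.3883. [A⁻]/[HA] = 10^(0.3883) = 2.45

[A⁻]/[HA] = 2.45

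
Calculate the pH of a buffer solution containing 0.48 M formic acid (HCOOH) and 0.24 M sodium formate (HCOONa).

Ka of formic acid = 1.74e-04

pKa = -log(1.74e-04) = 3.76. pH = pKa + log([A⁻]/[HA]) = 3.76 + log(0.24/0.48)

pH = 3.46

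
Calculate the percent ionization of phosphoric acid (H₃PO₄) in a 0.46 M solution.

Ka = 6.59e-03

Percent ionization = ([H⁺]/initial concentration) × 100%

Using Ka equilibrium: x² + Ka×x - Ka×C = 0. Solving: [H⁺] = 5.1862e-02. Percent = (5.1862e-02/0.46) × 100

Percent ionization = 11.3%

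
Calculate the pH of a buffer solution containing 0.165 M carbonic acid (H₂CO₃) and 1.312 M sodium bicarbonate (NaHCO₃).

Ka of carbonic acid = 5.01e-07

pKa = -log(5.01e-07) = 6.30. pH = pKa + log([A⁻]/[HA]) = 6.30 + log(1.312/0.165)

pH = 7.20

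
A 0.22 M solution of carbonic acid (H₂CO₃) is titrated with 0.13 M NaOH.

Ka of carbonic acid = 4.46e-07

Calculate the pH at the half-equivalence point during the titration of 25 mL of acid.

At half-equivalence [HA] = [A⁻], so Henderson-Hasselbalch gives pH = pKa = -log(4.46e-07) = 6.35.

pH = pKa = 6.35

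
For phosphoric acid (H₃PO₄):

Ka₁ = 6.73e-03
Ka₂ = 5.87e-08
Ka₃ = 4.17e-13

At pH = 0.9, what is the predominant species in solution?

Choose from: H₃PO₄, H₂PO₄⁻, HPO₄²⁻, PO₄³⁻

pKa₁ = 2.17, pKa₂ = 7.23, pKa₃ = 12.38. For a polyprotic acid the predominant species crosses at each pKa: below pKa_n the protonated form dominates, above it the deprotonated form does. At pH = 0.9, the predominant species is H₃PO₄.

H₃PO₄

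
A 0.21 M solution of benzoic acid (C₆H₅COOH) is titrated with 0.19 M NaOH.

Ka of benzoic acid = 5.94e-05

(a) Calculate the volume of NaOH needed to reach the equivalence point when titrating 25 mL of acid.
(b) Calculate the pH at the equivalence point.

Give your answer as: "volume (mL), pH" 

moles acid = 0.21 × 25/1000 = 0.00525 mol; V_base = moles/0.19 × 1000 = 27.6 mL. At equivalence only the conjugate base is present: [A⁻] = 0.00525/0.053 = 9.9750e-02 M. Kb = Kw/Ka = 1.68e-10; [OH⁻] = √(Kb × [A⁻]) = 4.0979e-06; pOH = 5.39; pH = 14 - pOH = 8.61.

V = 27.6 mL, pH = 8.61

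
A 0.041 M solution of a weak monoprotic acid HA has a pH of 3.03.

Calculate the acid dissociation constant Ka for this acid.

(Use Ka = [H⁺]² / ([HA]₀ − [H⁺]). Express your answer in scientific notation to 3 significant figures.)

[H⁺] = 10^(−pH) = 10^(−3.03) = 9.333e-04 M. For HA ⇌ H⁺ + A⁻, Ka = [H⁺][A⁻]/[HA] = [H⁺]² / ([HA]₀ − [H⁺]) = (9.333e-04)² / (0.041 − 9.333e-04) = 2.17e-05.

K_a = 2.17e-05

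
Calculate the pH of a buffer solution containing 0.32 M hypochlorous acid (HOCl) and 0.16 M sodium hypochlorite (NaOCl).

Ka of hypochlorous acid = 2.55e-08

pKa = -log(2.55e-08) = 7.59. pH = pKa + log([A⁻]/[HA]) = 7.59 + log(0.16/0.32)

pH = 7.29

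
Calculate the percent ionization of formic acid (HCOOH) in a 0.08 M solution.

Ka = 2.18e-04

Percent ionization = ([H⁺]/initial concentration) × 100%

Using Ka equilibrium: x² + Ka×x - Ka×C = 0. Solving: [H⁺] = 4.0685e-03. Percent = (4.0685e-03/0.08) × 100

Percent ionization = 5.09%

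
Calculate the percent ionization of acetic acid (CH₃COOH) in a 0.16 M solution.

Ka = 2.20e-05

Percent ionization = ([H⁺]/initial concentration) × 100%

Using Ka equilibrium: x² + Ka×x - Ka×C = 0. Solving: [H⁺] = 1.8652e-03. Percent = (1.8652e-03/0.16) × 100

Percent ionization = 1.17%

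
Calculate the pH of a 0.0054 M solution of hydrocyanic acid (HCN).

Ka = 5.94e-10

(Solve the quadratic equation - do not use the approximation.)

x² + Ka×x - Ka×C = 0. Using quadratic formula: [H⁺] = 1.7907e-06

pH = 5.75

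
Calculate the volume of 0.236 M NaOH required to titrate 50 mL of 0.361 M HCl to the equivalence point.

At equivalence: moles acid = moles base. moles HCl = 0.361 × 50/1000 = 0.01805 mol. V_base = moles / 0.236 × 1000 = 76.5 mL.

V_{base} = 76.5 mL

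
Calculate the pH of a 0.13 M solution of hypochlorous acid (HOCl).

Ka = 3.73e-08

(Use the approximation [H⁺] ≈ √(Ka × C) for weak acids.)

[H⁺] = √(Ka × C) = √(3.73e-08 × 0.13) = 6.9635e-05. pH = -log(6.9635e-05)

pH = 4.16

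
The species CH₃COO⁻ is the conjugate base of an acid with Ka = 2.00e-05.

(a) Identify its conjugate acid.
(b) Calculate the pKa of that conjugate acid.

(a) The conjugate acid is formed by adding one H⁺ to CH₃COO⁻, giving CH₃COOH. (b) pKa = -log(Ka) = -log(2.00e-05) = 4.70.

Conjugate acid: CH₃COOH; pK_a = 4.70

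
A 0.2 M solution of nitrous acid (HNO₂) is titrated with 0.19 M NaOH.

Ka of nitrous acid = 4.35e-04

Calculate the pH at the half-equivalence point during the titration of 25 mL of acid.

At half-equivalence [HA] = [A⁻], so Henderson-Hasselbalch gives pH = pKa = -log(4.35e-04) = 3.36.

pH = pKa = 3.36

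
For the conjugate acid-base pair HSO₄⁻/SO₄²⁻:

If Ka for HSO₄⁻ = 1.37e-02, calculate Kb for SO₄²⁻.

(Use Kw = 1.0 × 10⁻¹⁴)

For a conjugate pair Ka × Kb = Kw, so Kb = Kw/Ka = 1.0 × 10⁻¹⁴ / 1.37e-02 = 7.30e-13.

K_b = 7.30e-13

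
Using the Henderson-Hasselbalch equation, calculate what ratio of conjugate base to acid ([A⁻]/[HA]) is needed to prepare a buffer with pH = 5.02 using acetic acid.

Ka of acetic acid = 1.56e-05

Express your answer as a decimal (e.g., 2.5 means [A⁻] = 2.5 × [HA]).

pKa = -log(1.56e-05) = 4.8069. pH = pKa + log([A⁻]/[HA]), so log([A⁻]/[HA]) = pH − pKa = 5.02 − 4.8069 = 0.2131. [A⁻]/[HA] = 10^(0.2131) = 1.63

[A⁻]/[HA] = 1.63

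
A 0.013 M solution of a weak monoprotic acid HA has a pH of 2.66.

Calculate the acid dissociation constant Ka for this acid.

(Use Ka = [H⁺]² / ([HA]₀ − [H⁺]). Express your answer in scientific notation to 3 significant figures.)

[H⁺] = 10^(−pH) = 10^(−2.66) = 2.188e-03 M. For HA ⇌ H⁺ + A⁻, Ka = [H⁺][A⁻]/[HA] = [H⁺]² / ([HA]₀ − [H⁺]) = (2.188e-03)² / (0.013 − 2.188e-03) = 4.43e-04.

K_a = 4.43e-04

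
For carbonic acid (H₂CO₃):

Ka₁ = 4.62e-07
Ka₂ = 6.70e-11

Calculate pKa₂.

pKa₂ = -log(Ka₂) = -log(6.70e-11) = 10.17.

pK_{a2} = 10.17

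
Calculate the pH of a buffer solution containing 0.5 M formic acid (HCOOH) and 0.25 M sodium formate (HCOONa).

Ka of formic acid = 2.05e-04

pKa = -log(2.05e-04) = 3.69. pH = pKa + log([A⁻]/[HA]) = 3.69 + log(0.25/0.5)

pH = 3.39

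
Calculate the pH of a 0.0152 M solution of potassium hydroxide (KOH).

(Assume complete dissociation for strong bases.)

[OH⁻] = 0.0152 M for strong base. pOH = -log[OH⁻] = 1.82, pH = 14 - pOH

pH = 12.18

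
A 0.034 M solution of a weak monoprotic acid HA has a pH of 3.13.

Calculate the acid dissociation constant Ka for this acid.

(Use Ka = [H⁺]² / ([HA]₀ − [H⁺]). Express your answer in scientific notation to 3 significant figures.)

[H⁺] = 10^(−pH) = 10^(−3.13) = 7.413e-04 M. For HA ⇌ H⁺ + A⁻, Ka = [H⁺][A⁻]/[HA] = [H⁺]² / ([HA]₀ − [H⁺]) = (7.413e-04)² / (0.034 − 7.413e-04) = 1.65e-05.

K_a = 1.65e-05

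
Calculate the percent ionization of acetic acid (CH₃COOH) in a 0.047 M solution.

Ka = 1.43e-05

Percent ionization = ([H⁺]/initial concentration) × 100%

Using Ka equilibrium: x² + Ka×x - Ka×C = 0. Solving: [H⁺] = 8.1270e-04. Percent = (8.1270e-04/0.047) × 100

Percent ionization = 1.73%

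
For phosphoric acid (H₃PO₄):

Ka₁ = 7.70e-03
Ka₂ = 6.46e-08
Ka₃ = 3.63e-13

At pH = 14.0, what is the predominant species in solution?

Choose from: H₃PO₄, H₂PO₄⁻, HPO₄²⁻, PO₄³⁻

pKa₁ = 2.11, pKa₂ = 7.19, pKa₃ = 12.44. For a polyprotic acid the predominant species crosses at each pKa: below pKa_n the protonated form dominates, above it the deprotonated form does. At pH = 14.0, the predominant species is PO₄³⁻.

PO₄³⁻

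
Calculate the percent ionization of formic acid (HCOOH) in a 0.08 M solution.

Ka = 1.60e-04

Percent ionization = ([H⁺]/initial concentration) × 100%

Using Ka equilibrium: x² + Ka×x - Ka×C = 0. Solving: [H⁺] = 3.4986e-03. Percent = (3.4986e-03/0.08) × 100

Percent ionization = 4.37%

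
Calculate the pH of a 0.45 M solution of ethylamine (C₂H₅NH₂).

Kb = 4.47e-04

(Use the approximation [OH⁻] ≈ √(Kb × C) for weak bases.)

[OH⁻] = √(Kb × C) = √(4.47e-04 × 0.45) = 1.4183e-02. pOH = 1.85, pH = 14 - pOH

pH = 12.15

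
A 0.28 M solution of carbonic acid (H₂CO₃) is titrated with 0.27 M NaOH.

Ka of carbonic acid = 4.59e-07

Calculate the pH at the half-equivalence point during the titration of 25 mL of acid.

At half-equivalence [HA] = [A⁻], so Henderson-Hasselbalch gives pH = pKa = -log(4.59e-07) = 6.34.

pH = pKa = 6.34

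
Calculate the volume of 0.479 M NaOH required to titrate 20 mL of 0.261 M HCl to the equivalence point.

At equivalence: moles acid = moles base. moles HCl = 0.261 × 20/1000 = 0.00522 mol. V_base = moles / 0.479 × 1000 = 10.9 mL.

V_{base} = 10.9 mL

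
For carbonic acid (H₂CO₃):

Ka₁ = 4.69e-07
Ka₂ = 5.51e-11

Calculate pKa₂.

pKa₂ = -log(Ka₂) = -log(5.51e-11) = 10.26.

pK_{a2} = 10.26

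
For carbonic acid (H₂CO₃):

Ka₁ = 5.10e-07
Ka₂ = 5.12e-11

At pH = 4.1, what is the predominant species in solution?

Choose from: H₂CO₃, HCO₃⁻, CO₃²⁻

pKa₁ = 6.29, pKa₂ = 10.29. For a polyprotic acid the predominant species crosses at each pKa: below pKa_n the protonated form dominates, above it the deprotonated form does. At pH = 4.1, the predominant species is H₂CO₃.

H₂CO₃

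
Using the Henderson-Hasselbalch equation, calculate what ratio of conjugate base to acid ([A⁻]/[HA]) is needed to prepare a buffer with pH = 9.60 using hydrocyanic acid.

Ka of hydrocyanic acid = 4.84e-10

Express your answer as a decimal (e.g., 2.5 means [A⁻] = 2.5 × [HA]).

pKa = -log(4.84e-10) = 9.3152. pH = pKa + log([A⁻]/[HA]), so log([A⁻]/[HA]) = pH − pKa = 9.60 − 9.3152 = 0.2848. [A⁻]/[HA] = 10^(0.2848) = 1.93

[A⁻]/[HA] = 1.93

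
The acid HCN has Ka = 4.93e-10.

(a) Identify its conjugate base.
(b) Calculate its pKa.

(a) The conjugate base is formed by removing one H⁺ from HCN, giving CN⁻. (b) pKa = -log(Ka) = -log(4.93e-10) = 9.31.

Conjugate base: CN⁻; pK_a = 9.31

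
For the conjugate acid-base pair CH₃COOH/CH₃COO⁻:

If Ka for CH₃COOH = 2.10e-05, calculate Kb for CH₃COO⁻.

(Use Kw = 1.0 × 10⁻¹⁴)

For a conjugate pair Ka × Kb = Kw, so Kb = Kw/Ka = 1.0 × 10⁻¹⁴ / 2.10e-05 = 4.76e-10.

K_b = 4.76e-10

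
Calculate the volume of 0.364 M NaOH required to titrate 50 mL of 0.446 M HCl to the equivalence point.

At equivalence: moles acid = moles base. moles HCl = 0.446 × 50/1000 = 0.0223 mol. V_base = moles / 0.364 × 1000 = 61.3 mL.

V_{base} = 61.3 mL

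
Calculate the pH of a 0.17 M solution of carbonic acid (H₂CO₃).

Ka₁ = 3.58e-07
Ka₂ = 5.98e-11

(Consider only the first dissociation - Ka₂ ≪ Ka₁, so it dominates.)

First dissociation dominates. From Ka₁ = [H⁺][HA⁻]/[H₂A], x² + Ka₁·x − Ka₁·C = 0 with C = 0.17 M and Ka₁ = 3.58e-07. Solving: [H⁺] = (−Ka₁ + √(Ka₁² + 4·Ka₁·C)) / 2 = 2.4652e-04 M. pH = -log(2.4652e-04) = 3.61.

pH = 3.61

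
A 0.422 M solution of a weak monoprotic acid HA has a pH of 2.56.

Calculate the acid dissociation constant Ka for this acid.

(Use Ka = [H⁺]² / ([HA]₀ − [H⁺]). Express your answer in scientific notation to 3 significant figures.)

[H⁺] = 10^(−pH) = 10^(−2.56) = 2.754e-03 M. For HA ⇌ H⁺ + A⁻, Ka = [H⁺][A⁻]/[HA] = [H⁺]² / ([HA]₀ − [H⁺]) = (2.754e-03)² / (0.422 − 2.754e-03) = 1.81e-05.

K_a = 1.81e-05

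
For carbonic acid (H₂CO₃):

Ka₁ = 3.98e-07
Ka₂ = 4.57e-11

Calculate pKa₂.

pKa₂ = -log(Ka₂) = -log(4.57e-11) = 10.34.

pK_{a2} = 10.34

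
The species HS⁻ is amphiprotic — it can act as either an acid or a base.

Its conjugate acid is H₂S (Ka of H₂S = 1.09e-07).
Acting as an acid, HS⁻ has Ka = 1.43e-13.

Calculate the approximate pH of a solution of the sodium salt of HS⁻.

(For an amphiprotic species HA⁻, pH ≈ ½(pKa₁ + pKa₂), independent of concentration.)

pKa₁ = -log(1.09e-07) = 6.96; pKa₂ = -log(1.43e-13) = 12.84. For an amphiprotic species, pH ≈ ½(pKa₁ + pKa₂) = ½(6.96 + 12.84) = 9.90.

pH = 9.90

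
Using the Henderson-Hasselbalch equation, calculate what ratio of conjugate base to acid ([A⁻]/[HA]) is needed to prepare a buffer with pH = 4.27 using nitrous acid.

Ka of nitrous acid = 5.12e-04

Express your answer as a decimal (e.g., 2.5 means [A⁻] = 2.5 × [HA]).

pKa = -log(5.12e-04) = 3.2907. pH = pKa + log([A⁻]/[HA]), so log([A⁻]/[HA]) = pH − pKa = 4.27 − 3.2907 = 0.9793. [A⁻]/[HA] = 10^(0.9793) = 9.53

[A⁻]/[HA] = 9.53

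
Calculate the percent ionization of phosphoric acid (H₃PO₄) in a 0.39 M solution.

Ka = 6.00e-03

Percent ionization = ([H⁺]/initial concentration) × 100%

Using Ka equilibrium: x² + Ka×x - Ka×C = 0. Solving: [H⁺] = 4.5466e-02. Percent = (4.5466e-02/0.39) × 100

Percent ionization = 11.7%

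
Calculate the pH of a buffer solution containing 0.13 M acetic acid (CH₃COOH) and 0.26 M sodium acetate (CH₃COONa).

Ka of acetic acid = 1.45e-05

pKa = -log(1.45e-05) = 4.84. pH = pKa + log([A⁻]/[HA]) = 4.84 + log(0.26/0.13)

pH = 5.14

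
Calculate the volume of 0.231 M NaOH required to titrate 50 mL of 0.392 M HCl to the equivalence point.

At equivalence: moles acid = moles base. moles HCl = 0.392 × 50/1000 = 0.0196 mol. V_base = moles / 0.231 × 1000 = 84.8 mL.

V_{base} = 84.8 mL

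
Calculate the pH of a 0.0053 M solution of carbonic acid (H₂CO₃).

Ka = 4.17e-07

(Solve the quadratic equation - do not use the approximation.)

x² + Ka×x - Ka×C = 0. Using quadratic formula: [H⁺] = 4.6804e-05

pH = 4.33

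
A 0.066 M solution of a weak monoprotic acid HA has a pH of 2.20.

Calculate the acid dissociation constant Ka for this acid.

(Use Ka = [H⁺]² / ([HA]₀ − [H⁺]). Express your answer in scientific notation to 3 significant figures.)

[H⁺] = 10^(−pH) = 10^(−2.20) = 6.310e-03 M. For HA ⇌ H⁺ + A⁻, Ka = [H⁺][A⁻]/[HA] = [H⁺]² / ([HA]₀ − [H⁺]) = (6.310e-03)² / (0.066 − 6.310e-03) = 6.67e-04.

K_a = 6.67e-04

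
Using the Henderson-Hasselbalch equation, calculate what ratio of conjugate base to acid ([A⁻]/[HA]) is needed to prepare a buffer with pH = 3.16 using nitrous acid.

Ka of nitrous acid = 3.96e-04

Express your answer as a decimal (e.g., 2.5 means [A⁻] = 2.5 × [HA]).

pKa = -log(3.96e-04) = 3.4023. pH = pKa + log([A⁻]/[HA]), so log([A⁻]/[HA]) = pH − pKa = 3.16 − 3.4023 = -0.2423. [A⁻]/[HA] = 10^(-0.2423) = 0.572

[A⁻]/[HA] = 0.572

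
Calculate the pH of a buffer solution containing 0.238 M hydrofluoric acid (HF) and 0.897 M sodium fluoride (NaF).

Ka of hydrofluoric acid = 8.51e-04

pKa = -log(8.51e-04) = 3.07. pH = pKa + log([A⁻]/[HA]) = 3.07 + log(0.897/0.238)

pH = 3.65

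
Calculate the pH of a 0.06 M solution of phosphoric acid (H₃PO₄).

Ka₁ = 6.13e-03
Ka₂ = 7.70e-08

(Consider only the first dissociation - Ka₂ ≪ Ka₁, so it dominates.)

First dissociation dominates. From Ka₁ = [H⁺][HA⁻]/[H₂A], x² + Ka₁·x − Ka₁·C = 0 with C = 0.06 M and Ka₁ = 6.13e-03. Solving: [H⁺] = (−Ka₁ + √(Ka₁² + 4·Ka₁·C)) / 2 = 1.6356e-02 M. pH = -log(1.6356e-02) = 1.79.

pH = 1.79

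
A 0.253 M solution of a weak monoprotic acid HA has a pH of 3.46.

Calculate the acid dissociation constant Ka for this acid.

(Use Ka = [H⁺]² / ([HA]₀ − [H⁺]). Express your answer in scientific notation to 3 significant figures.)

[H⁺] = 10^(−pH) = 10^(−3.46) = 3.467e-04 M. For HA ⇌ H⁺ + A⁻, Ka = [H⁺][A⁻]/[HA] = [H⁺]² / ([HA]₀ − [H⁺]) = (3.467e-04)² / (0.253 − 3.467e-04) = 4.76e-07.

K_a = 4.76e-07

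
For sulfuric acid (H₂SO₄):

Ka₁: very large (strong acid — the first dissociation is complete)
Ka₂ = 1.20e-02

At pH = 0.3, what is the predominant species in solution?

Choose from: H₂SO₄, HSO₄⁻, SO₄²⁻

The first dissociation is complete, so H₂SO₄ itself is never the predominant species in water; pKa₂ = -log(1.20e-02) = 1.92. For a polyprotic acid the predominant species crosses at each pKa: below pKa_n the protonated form dominates, above it the deprotonated form does. At pH = 0.3, the predominant species is HSO₄⁻.

HSO₄⁻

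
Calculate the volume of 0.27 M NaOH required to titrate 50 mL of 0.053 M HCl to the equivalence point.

At equivalence: moles acid = moles base. moles HCl = 0.053 × 50/1000 = 0.00265 mol. V_base = moles / 0.27 × 1000 = 9.8 mL.

V_{base} = 9.8 mL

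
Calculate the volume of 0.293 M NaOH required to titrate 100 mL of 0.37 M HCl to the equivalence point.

At equivalence: moles acid = moles base. moles HCl = 0.37 × 100/1000 = 0.037 mol. V_base = moles / 0.293 × 1000 = 126.3 mL.

V_{base} = 126.3 mL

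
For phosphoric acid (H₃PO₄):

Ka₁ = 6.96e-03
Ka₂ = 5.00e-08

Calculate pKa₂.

pKa₂ = -log(Ka₂) = -log(5.00e-08) = 7.30.

pK_{a2} = 7.30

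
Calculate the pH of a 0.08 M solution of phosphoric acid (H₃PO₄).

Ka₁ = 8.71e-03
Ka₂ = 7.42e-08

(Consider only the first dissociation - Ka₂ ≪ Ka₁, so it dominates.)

First dissociation dominates. From Ka₁ = [H⁺][HA⁻]/[H₂A], x² + Ka₁·x − Ka₁·C = 0 with C = 0.08 M and Ka₁ = 8.71e-03. Solving: [H⁺] = (−Ka₁ + √(Ka₁² + 4·Ka₁·C)) / 2 = 2.2399e-02 M. pH = -log(2.2399e-02) = 1.65.

pH = 1.65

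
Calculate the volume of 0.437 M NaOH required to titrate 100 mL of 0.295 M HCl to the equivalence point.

At equivalence: moles acid = moles base. moles HCl = 0.295 × 100/1000 = 0.0295 mol. V_base = moles / 0.437 × 1000 = 67.5 mL.

V_{base} = 67.5 mL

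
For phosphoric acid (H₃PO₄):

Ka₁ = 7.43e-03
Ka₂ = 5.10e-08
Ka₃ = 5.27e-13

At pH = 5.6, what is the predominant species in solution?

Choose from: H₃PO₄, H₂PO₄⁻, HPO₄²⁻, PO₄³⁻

pKa₁ = 2.13, pKa₂ = 7.29, pKa₃ = 12.28. For a polyprotic acid the predominant species crosses at each pKa: below pKa_n the protonated form dominates, above it the deprotonated form does. At pH = 5.6, the predominant species is H₂PO₄⁻.

H₂PO₄⁻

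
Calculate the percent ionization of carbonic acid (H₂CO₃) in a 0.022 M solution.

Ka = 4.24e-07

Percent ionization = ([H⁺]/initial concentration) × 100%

Using Ka equilibrium: x² + Ka×x - Ka×C = 0. Solving: [H⁺] = 9.6370e-05. Percent = (9.6370e-05/0.022) × 100

Percent ionization = 0.438%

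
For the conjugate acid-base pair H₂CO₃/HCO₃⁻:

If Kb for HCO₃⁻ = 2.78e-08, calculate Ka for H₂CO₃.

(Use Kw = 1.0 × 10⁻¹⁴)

For a conjugate pair Ka × Kb = Kw, so Ka = Kw/Kb = 1.0 × 10⁻¹⁴ / 2.78e-08 = 3.60e-07.

K_a = 3.60e-07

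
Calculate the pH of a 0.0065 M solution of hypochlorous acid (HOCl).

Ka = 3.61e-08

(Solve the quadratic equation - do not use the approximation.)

x² + Ka×x - Ka×C = 0. Using quadratic formula: [H⁺] = 1.5300e-05

pH = 4.82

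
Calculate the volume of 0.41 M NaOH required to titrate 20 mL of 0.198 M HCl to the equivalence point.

At equivalence: moles acid = moles base. moles HCl = 0.198 × 20/1000 = 0.00396 mol. V_base = moles / 0.41 × 1000 = 9.7 mL.

V_{base} = 9.7 mL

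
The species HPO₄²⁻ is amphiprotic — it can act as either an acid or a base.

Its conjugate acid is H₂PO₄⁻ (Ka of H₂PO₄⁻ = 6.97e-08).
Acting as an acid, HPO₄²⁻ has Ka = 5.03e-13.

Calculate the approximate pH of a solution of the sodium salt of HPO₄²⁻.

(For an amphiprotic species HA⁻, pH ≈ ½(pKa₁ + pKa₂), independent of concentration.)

pKa₁ = -log(6.97e-08) = 7.16; pKa₂ = -log(5.03e-13) = 12.30. For an amphiprotic species, pH ≈ ½(pKa₁ + pKa₂) = ½(7.16 + 12.30) = 9.73.

pH = 9.73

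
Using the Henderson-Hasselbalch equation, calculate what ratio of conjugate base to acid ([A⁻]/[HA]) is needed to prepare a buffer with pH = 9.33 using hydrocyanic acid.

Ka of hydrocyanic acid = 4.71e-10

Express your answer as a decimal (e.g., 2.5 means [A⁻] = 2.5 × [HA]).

pKa = -log(4.71e-10) = 9.3270. pH = pKa + log([A⁻]/[HA]), so log([A⁻]/[HA]) = pH − pKa = 9.33 − 9.3270 = 0.0030. [A⁻]/[HA] = 10^(0.0030) = 1.01

[A⁻]/[HA] = 1.01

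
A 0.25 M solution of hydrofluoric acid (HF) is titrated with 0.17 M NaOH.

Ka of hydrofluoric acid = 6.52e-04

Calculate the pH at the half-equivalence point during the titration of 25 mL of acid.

At half-equivalence [HA] = [A⁻], so Henderson-Hasselbalch gives pH = pKa = -log(6.52e-04) = 3.19.

pH = pKa = 3.19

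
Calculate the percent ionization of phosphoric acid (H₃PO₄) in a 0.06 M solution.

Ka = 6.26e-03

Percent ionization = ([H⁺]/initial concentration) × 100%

Using Ka equilibrium: x² + Ka×x - Ka×C = 0. Solving: [H⁺] = 1.6502e-02. Percent = (1.6502e-02/0.06) × 100

Percent ionization = 27.5%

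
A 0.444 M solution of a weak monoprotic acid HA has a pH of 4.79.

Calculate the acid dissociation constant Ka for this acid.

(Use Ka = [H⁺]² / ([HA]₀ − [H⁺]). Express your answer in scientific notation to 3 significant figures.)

[H⁺] = 10^(−pH) = 10^(−4.79) = 1.622e-05 M. For HA ⇌ H⁺ + A⁻, Ka = [H⁺][A⁻]/[HA] = [H⁺]² / ([HA]₀ − [H⁺]) = (1.622e-05)² / (0.444 − 1.622e-05) = 5.92e-10.

K_a = 5.92e-10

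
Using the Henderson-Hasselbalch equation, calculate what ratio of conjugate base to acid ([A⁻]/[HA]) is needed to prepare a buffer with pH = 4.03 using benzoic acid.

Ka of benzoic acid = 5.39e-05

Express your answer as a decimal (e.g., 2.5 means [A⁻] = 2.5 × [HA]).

pKa = -log(5.39e-05) = 4.2684. pH = pKa + log([A⁻]/[HA]), so log([A⁻]/[HA]) = pH − pKa = 4.03 − 4.2684 = -0.2384. [A⁻]/[HA] = 10^(-0.2384) = 0.578

[A⁻]/[HA] = 0.578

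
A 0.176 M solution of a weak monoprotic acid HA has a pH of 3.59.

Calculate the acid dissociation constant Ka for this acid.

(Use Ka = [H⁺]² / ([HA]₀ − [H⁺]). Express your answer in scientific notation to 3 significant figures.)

[H⁺] = 10^(−pH) = 10^(−3.59) = 2.570e-04 M. For HA ⇌ H⁺ + A⁻, Ka = [H⁺][A⁻]/[HA] = [H⁺]² / ([HA]₀ − [H⁺]) = (2.570e-04)² / (0.176 − 2.570e-04) = 3.76e-07.

K_a = 3.76e-07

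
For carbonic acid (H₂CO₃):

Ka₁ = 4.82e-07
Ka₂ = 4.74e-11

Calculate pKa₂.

pKa₂ = -log(Ka₂) = -log(4.74e-11) = 10.32.

pK_{a2} = 10.32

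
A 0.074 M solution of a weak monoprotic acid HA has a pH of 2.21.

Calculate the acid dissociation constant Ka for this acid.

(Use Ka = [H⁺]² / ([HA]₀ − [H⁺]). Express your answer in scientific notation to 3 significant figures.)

[H⁺] = 10^(−pH) = 10^(−2.21) = 6.166e-03 M. For HA ⇌ H⁺ + A⁻, Ka = [H⁺][A⁻]/[HA] = [H⁺]² / ([HA]₀ − [H⁺]) = (6.166e-03)² / (0.074 − 6.166e-03) = 5.60e-04.

K_a = 5.60e-04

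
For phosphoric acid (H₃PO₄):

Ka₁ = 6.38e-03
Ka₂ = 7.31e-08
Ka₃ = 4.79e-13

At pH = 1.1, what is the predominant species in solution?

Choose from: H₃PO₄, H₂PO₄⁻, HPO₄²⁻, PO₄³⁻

pKa₁ = 2.20, pKa₂ = 7.14, pKa₃ = 12.32. For a polyprotic acid the predominant species crosses at each pKa: below pKa_n the protonated form dominates, above it the deprotonated form does. At pH = 1.1, the predominant species is H₃PO₄.

H₃PO₄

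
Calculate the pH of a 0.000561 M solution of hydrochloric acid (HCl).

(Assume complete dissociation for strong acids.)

[H⁺] = 0.000561 M for strong acid. pH = -log[H⁺] = -log(0.000561)

pH = 3.25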